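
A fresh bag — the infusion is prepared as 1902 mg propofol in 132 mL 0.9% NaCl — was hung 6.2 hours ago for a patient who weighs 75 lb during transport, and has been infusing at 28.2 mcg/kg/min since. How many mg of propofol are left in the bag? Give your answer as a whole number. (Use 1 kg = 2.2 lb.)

1544 mg

Weight = 75 lb ÷ 2.2 lb/kg = 34.09091 kg
Dose = 28.2 mcg/kg/min × 34.09091 kg = 961.3636 mcg/min
961.3636 mcg/min × 60 min/hr = 57681.82 mcg/hr
Concentration = 1902 mg ÷ 132 mL = 14.40909 mg/mL = 14409.09 mcg/mL
Rate = 57681.82 mcg/hr ÷ 14409.09 mcg/mL = 4.003155 mL/hr
Volume infused = 4.003155 mL/hr × 6.2 hr = 24.81956 mL
Volume remaining = 132 − 24.81956 = 107.1804 mL
Drug remaining = 107.1804 mL × 14409.09 mcg/mL = 1544373 mcg = 1544.373 mg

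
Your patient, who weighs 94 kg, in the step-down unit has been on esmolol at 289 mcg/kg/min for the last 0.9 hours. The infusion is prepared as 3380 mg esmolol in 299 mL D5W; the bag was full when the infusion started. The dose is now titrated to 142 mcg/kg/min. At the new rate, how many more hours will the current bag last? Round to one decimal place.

2.4 hours

Initial rate:
Dose = 289 mcg/kg/min × 94 kg = 27166 mcg/min
27166 mcg/min × 60 min/hr = 1629960 mcg/hr
Concentration = 3380 mg ÷ 299 mL = 11.30435 mg/mL = 11304.35 mcg/mL
Rate = 1629960 mcg/hr ÷ 11304.35 mcg/mL = 144.1888 mL/hr
Volume infused so far = 144.1888 mL/hr × 0.9 hr = 129.7699 mL
Volume remaining = 299 − 129.7699 = 169.2301 mL
New rate:
Dose = 142 mcg/kg/min × 94 kg = 13348 mcg/min
13348 mcg/min × 60 min/hr = 800880 mcg/hr
Rate = 800880 mcg/hr ÷ 11304.35 mcg/mL = 70.84708 mL/hr
Time remaining = 169.2301 mL ÷ 70.84708 mL/hr = 2.388667 hr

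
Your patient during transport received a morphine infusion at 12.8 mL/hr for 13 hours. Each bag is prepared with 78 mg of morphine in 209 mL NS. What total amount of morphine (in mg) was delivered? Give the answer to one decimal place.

62.1 mg

Concentration = 78 mg ÷ 209 mL = 0.3732057 mg/mL
Drug rate = 12.8 mL/hr × 0.3732057 mg/mL = 4.777033 mg/hr
Total = 4.777033 mg/hr × 13 hr = 62.10144 mg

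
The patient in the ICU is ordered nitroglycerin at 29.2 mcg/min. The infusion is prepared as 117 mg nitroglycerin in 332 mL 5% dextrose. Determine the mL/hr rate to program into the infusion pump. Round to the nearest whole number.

29.2 mcg/min × 60 min/hr = 1752 mcg/hr
Concentration = 117 mg ÷ 332 mL = 0.3524096 mg/mL = 352.4096 mcg/mL
Rate = 1752 mcg/hr ÷ 352.4096 mcg/mL = 4.971487 mL/hr

5 mL/hr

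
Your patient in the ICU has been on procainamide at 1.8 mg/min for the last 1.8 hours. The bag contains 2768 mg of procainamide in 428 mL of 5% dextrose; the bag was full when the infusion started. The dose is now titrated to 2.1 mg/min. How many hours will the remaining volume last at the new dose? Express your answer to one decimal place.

Initial rate:
1.8 mg/min × 60 min/hr = 108 mg/hr
Concentration = 2768 mg ÷ 428 mL = 6.46729 mg/mL
Rate = 108 mg/hr ÷ 6.46729 mg/mL = 16.69942 mL/hr
Volume infused so far = 16.69942 mL/hr × 1.8 hr = 30.05896 mL
Volume remaining = 428 − 30.05896 = 397.941 mL
New rate:
2.1 mg/min × 60 min/hr = 126 mg/hr
Rate = 126 mg/hr ÷ 6.46729 mg/mL = 19.48266 mL/hr
Time remaining = 397.941 mL ÷ 19.48266 mL/hr = 20.4254 hr

20.4 hours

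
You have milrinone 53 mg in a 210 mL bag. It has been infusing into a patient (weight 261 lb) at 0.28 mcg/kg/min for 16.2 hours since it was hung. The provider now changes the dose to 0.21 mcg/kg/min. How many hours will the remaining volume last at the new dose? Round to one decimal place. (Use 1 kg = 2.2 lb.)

Initial rate:
Weight = 261 lb ÷ 2.2 lb/kg = 118.6364 kg
Dose = 0.28 mcg/kg/min × 118.6364 kg = 33.21818 mcg/min
33.21818 mcg/min × 60 min/hr = 1993.091 mcg/hr
Concentration = 53 mg ÷ 210 mL = 0.252381 mg/mL = 252.381 mcg/mL
Rate = 1993.091 mcg/hr ÷ 252.381 mcg/mL = 7.897153 mL/hr
Volume infused so far = 7.897153 mL/hr × 16.2 hr = 127.9339 mL
Volume remaining = 210 − 127.9339 = 82.06613 mL
New rate:
Dose = 0.21 mcg/kg/min × 118.6364 kg = 24.91364 mcg/min
24.91364 mcg/min × 60 min/hr = 1494.818 mcg/hr
Rate = 1494.818 mcg/hr ÷ 252.381 mcg/mL = 5.922864 mL/hr
Time remaining = 82.06613 mL ÷ 5.922864 mL/hr = 13.85582 hr

13.9 hours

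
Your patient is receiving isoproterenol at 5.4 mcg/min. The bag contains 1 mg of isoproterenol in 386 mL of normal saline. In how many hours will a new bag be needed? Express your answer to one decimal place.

3.1 hours

5.4 mcg/min × 60 min/hr = 324 mcg/hr
Concentration = 1 mg ÷ 386 mL = 0.002590674 mg/mL = 2.590674 mcg/mL
Rate = 324 mcg/hr ÷ 2.590674 mcg/mL = 125.064 mL/hr
Duration = 386 mL ÷ 125.064 mL/hr = 3.08642 hr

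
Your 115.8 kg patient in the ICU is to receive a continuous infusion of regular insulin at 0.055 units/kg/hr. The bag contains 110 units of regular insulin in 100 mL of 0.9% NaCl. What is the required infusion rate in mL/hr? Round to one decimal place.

5.8 mL/hr

Dose = 0.055 units/kg/hr × 115.8 kg = 6.369 units/hr
Concentration = 110 units ÷ 100 mL = 1.1 units/mL
Rate = 6.369 units/hr ÷ 1.1 units/mL = 5.79 mL/hr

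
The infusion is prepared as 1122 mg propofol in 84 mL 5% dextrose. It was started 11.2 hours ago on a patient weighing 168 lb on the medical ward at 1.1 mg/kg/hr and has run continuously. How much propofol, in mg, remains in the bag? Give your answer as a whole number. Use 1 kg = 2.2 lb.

Weight = 168 lb ÷ 2.2 lb/kg = 76.36364 kg
Dose = 1.1 mg/kg/hr × 76.36364 kg = 84 mg/hr
Concentration = 1122 mg ÷ 84 mL = 13.35714 mg/mL
Rate = 84 mg/hr ÷ 13.35714 mg/mL = 6.28877 mL/hr
Volume infused = 6.28877 mL/hr × 11.2 hr = 70.43422 mL
Volume remaining = 84 − 70.43422 = 13.56578 mL
Drug remaining = 13.56578 mL × 13.35714 mg/mL = 181.2 mg

181 mg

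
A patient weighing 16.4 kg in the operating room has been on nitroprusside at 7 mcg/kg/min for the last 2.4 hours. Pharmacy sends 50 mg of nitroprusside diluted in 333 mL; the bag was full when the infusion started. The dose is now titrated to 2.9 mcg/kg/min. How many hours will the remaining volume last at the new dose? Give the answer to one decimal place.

Initial rate:
Dose = 7 mcg/kg/min × 16.4 kg = 114.8 mcg/min
114.8 mcg/min × 60 min/hr = 6888 mcg/hr
Concentration = 50 mg ÷ 333 mL = 0.1501502 mg/mL = 150.1502 mcg/mL
Rate = 6888 mcg/hr ÷ 150.1502 mcg/mL = 45.87408 mL/hr
Volume infused so far = 45.87408 mL/hr × 2.4 hr = 110.0978 mL
Volume remaining = 333 − 110.0978 = 222.9022 mL
New rate:
Dose = 2.9 mcg/kg/min × 16.4 kg = 47.56 mcg/min
47.56 mcg/min × 60 min/hr = 2853.6 mcg/hr
Rate = 2853.6 mcg/hr ÷ 150.1502 mcg/mL = 19.00498 mL/hr
Time remaining = 222.9022 mL ÷ 19.00498 mL/hr = 11.72862 hr

11.7 hours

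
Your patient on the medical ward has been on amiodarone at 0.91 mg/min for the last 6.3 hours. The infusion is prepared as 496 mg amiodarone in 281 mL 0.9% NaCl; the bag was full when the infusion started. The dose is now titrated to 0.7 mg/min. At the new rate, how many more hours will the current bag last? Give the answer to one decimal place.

3.6 hours

Initial rate:
0.91 mg/min × 60 min/hr = 54.6 mg/hr
Concentration = 496 mg ÷ 281 mL = 1.765125 mg/mL
Rate = 54.6 mg/hr ÷ 1.765125 mg/mL = 30.93266 mL/hr
Volume infused so far = 30.93266 mL/hr × 6.3 hr = 194.8758 mL
Volume remaining = 281 − 194.8758 = 86.12423 mL
New rate:
0.7 mg/min × 60 min/hr = 42 mg/hr
Rate = 42 mg/hr ÷ 1.765125 mg/mL = 23.79435 mL/hr
Time remaining = 86.12423 mL ÷ 23.79435 mL/hr = 3.619524 hr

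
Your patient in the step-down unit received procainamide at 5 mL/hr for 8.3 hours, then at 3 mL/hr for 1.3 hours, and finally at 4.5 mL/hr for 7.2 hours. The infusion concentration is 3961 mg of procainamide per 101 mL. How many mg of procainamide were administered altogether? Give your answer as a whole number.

3051 mg

Concentration = 3961 mg ÷ 101 mL = 39.21782 mg/mL
Stage 1: 5 mL/hr × 8.3 hr = 41.5 mL → 41.5 mL × 39.21782 mg/mL = 1627.54 mg
Stage 2: 3 mL/hr × 1.3 hr = 3.9 mL → 3.9 mL × 39.21782 mg/mL = 152.9495 mg
Stage 3: 4.5 mL/hr × 7.2 hr = 32.4 mL → 32.4 mL × 39.21782 mg/mL = 1270.657 mg
Total = 1627.54 + 152.9495 + 1270.657 = 3051.147 mg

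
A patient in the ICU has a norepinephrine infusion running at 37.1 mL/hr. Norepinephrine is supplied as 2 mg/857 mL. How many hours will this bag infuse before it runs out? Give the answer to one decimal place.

23.1 hours

Duration = 857 mL ÷ 37.1 mL/hr = 23.09973 hr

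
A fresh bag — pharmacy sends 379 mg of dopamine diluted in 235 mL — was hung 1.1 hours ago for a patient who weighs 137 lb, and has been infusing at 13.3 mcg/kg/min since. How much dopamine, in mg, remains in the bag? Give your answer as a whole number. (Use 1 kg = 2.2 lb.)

Weight = 137 lb ÷ 2.2 lb/kg = 62.27273 kg
Dose = 13.3 mcg/kg/min × 62.27273 kg = 828.2273 mcg/min
828.2273 mcg/min × 60 min/hr = 49693.64 mcg/hr
Concentration = 379 mg ÷ 235 mL = 1.612766 mg/mL = 1612.766 mcg/mL
Rate = 49693.64 mcg/hr ÷ 1612.766 mcg/mL = 30.81268 mL/hr
Volume infused = 30.81268 mL/hr × 1.1 hr = 33.89394 mL
Volume remaining = 235 − 33.89394 = 201.1061 mL
Drug remaining = 201.1061 mL × 1612.766 mcg/mL = 324337 mcg = 324.337 mg

324 mg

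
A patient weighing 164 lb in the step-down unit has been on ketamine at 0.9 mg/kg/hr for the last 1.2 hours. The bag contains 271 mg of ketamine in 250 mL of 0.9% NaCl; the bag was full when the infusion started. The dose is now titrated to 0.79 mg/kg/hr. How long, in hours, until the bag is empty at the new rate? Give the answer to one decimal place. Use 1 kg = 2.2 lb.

3.2 hours

Initial rate:
Weight = 164 lb ÷ 2.2 lb/kg = 74.54545 kg
Dose = 0.9 mg/kg/hr × 74.54545 kg = 67.09091 mg/hr
Concentration = 271 mg ÷ 250 mL = 1.084 mg/mL
Rate = 67.09091 mg/hr ÷ 1.084 mg/mL = 61.89198 mL/hr
Volume infused so far = 61.89198 mL/hr × 1.2 hr = 74.27038 mL
Volume remaining = 250 − 74.27038 = 175.7296 mL
New rate:
Dose = 0.79 mg/kg/hr × 74.54545 kg = 58.89091 mg/hr
Rate = 58.89091 mg/hr ÷ 1.084 mg/mL = 54.32741 mL/hr
Time remaining = 175.7296 mL ÷ 54.32741 mL/hr = 3.23464 hr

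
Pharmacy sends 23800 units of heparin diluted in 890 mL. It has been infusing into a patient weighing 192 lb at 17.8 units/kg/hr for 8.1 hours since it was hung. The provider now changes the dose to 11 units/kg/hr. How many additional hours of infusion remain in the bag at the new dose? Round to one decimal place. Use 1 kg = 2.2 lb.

Initial rate:
Weight = 192 lb ÷ 2.2 lb/kg = 87.27273 kg
Dose = 17.8 units/kg/hr × 87.27273 kg = 1553.455 units/hr
Concentration = 23800 units ÷ 890 mL = 26.74157 units/mL
Rate = 1553.455 units/hr ÷ 26.74157 units/mL = 58.09137 mL/hr
Volume infused so far = 58.09137 mL/hr × 8.1 hr = 470.5401 mL
Volume remaining = 890 − 470.5401 = 419.4599 mL
New rate:
Dose = 11 units/kg/hr × 87.27273 kg = 960 units/hr
Rate = 960 units/hr ÷ 26.74157 units/mL = 35.89916 mL/hr
Time remaining = 419.4599 mL ÷ 35.89916 mL/hr = 11.68439 hr

11.7 hours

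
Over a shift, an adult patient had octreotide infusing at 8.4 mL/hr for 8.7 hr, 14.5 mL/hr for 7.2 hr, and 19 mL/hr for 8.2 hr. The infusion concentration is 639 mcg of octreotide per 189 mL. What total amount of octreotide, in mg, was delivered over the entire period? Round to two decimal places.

Concentration = 639 mcg ÷ 189 mL = 3.380952 mcg/mL
Stage 1: 8.4 mL/hr × 8.7 hr = 73.08 mL → 73.08 mL × 3.380952 mcg/mL = 247.08 mcg
Stage 2: 14.5 mL/hr × 7.2 hr = 104.4 mL → 104.4 mL × 3.380952 mcg/mL = 352.9714 mcg
Stage 3: 19 mL/hr × 8.2 hr = 155.8 mL → 155.8 mL × 3.380952 mcg/mL = 526.7524 mcg
Total = 247.08 + 352.9714 + 526.7524 = 1126.804 mcg = 1.126804 mg

1.13 mg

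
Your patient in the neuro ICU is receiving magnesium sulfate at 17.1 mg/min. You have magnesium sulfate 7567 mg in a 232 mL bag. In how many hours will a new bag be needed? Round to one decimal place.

7.4 hours

17.1 mg/min × 60 min/hr = 1026 mg/hr
Concentration = 7567 mg ÷ 232 mL = 32.61638 mg/mL
Rate = 1026 mg/hr ÷ 32.61638 mg/mL = 31.45659 mL/hr
Duration = 232 mL ÷ 31.45659 mL/hr = 7.375244 hr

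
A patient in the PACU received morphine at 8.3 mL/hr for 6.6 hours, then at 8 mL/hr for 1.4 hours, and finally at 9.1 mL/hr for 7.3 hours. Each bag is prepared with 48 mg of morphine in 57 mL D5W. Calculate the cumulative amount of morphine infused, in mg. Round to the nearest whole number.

Concentration = 48 mg ÷ 57 mL = 0.8421053 mg/mL
Stage 1: 8.3 mL/hr × 6.6 hr = 54.78 mL → 54.78 mL × 0.8421053 mg/mL = 46.13053 mg
Stage 2: 8 mL/hr × 1.4 hr = 11.2 mL → 11.2 mL × 0.8421053 mg/mL = 9.431579 mg
Stage 3: 9.1 mL/hr × 7.3 hr = 66.43 mL → 66.43 mL × 0.8421053 mg/mL = 55.94105 mg
Total = 46.13053 + 9.431579 + 55.94105 = 111.5032 mg

112 mg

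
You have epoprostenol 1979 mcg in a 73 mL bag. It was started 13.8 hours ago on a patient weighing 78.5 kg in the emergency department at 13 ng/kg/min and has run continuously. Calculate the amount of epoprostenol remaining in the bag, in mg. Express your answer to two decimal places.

Dose = 13 ng/kg/min × 78.5 kg = 1020.5 ng/min
1020.5 ng/min × 60 min/hr = 61230 ng/hr
Concentration = 1979 mcg ÷ 73 mL = 27.10959 mcg/mL = 27109.59 ng/mL
Rate = 61230 ng/hr ÷ 27109.59 ng/mL = 2.25861 mL/hr
Volume infused = 2.25861 mL/hr × 13.8 hr = 31.16882 mL
Volume remaining = 73 − 31.16882 = 41.83118 mL
Drug remaining = 41.83118 mL × 27109.59 ng/mL = 1134026 ng = 1.134026 mg

1.13 mg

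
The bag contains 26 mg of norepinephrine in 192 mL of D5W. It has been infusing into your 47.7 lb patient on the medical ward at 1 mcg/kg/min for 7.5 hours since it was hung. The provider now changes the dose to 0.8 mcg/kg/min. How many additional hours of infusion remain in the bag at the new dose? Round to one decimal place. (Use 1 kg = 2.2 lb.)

Initial rate:
Weight = 47.7 lb ÷ 2.2 lb/kg = 21.68182 kg
Dose = 1 mcg/kg/min × 21.68182 kg = 21.68182 mcg/min
21.68182 mcg/min × 60 min/hr = 1300.909 mcg/hr
Concentration = 26 mg ÷ 192 mL = 0.1354167 mg/mL = 135.4167 mcg/mL
Rate = 1300.909 mcg/hr ÷ 135.4167 mcg/mL = 9.606713 mL/hr
Volume infused so far = 9.606713 mL/hr × 7.5 hr = 72.05035 mL
Volume remaining = 192 − 72.05035 = 119.9497 mL
New rate:
Dose = 0.8 mcg/kg/min × 21.68182 kg = 17.34545 mcg/min
17.34545 mcg/min × 60 min/hr = 1040.727 mcg/hr
Rate = 1040.727 mcg/hr ÷ 135.4167 mcg/mL = 7.685371 mL/hr
Time remaining = 119.9497 mL ÷ 7.685371 mL/hr = 15.60753 hr

15.6 hours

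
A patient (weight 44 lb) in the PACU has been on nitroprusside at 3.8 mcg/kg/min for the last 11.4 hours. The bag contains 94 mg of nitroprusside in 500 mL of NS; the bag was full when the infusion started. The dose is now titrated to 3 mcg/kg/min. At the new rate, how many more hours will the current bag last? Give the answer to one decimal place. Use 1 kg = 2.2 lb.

Initial rate:
Weight = 44 lb ÷ 2.2 lb/kg = 20 kg
Dose = 3.8 mcg/kg/min × 20 kg = 76 mcg/min
76 mcg/min × 60 min/hr = 4560 mcg/hr
Concentration = 94 mg ÷ 500 mL = 0.188 mg/mL = 188 mcg/mL
Rate = 4560 mcg/hr ÷ 188 mcg/mL = 24.25532 mL/hr
Volume infused so far = 24.25532 mL/hr × 11.4 hr = 276.5106 mL
Volume remaining = 500 − 276.5106 = 223.4894 mL
New rate:
Dose = 3 mcg/kg/min × 20 kg = 60 mcg/min
60 mcg/min × 60 min/hr = 3600 mcg/hr
Rate = 3600 mcg/hr ÷ 188 mcg/mL = 19.14894 mL/hr
Time remaining = 223.4894 mL ÷ 19.14894 mL/hr = 11.67111 hr

11.7 hours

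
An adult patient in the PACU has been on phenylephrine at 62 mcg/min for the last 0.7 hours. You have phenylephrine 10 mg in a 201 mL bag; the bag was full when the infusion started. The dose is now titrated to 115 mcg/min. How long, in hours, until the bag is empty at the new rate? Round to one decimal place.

Initial rate:
62 mcg/min × 60 min/hr = 3720 mcg/hr
Concentration = 10 mg ÷ 201 mL = 0.04975124 mg/mL = 49.75124 mcg/mL
Rate = 3720 mcg/hr ÷ 49.75124 mcg/mL = 74.772 mL/hr
Volume infused so far = 74.772 mL/hr × 0.7 hr = 52.3404 mL
Volume remaining = 201 − 52.3404 = 148.6596 mL
New rate:
115 mcg/min × 60 min/hr = 6900 mcg/hr
Rate = 6900 mcg/hr ÷ 49.75124 mcg/mL = 138.69 mL/hr
Time remaining = 148.6596 mL ÷ 138.69 mL/hr = 1.071884 hr

1.1 hours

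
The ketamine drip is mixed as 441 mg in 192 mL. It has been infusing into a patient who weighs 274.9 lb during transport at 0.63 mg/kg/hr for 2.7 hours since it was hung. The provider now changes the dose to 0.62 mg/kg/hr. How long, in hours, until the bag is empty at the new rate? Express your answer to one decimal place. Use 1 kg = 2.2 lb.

2.9 hours

Initial rate:
Weight = 274.9 lb ÷ 2.2 lb/kg = 124.9545 kg
Dose = 0.63 mg/kg/hr × 124.9545 kg = 78.72136 mg/hr
Concentration = 441 mg ÷ 192 mL = 2.296875 mg/mL
Rate = 78.72136 mg/hr ÷ 2.296875 mg/mL = 34.27325 mL/hr
Volume infused so far = 34.27325 mL/hr × 2.7 hr = 92.53777 mL
Volume remaining = 192 − 92.53777 = 99.46223 mL
New rate:
Dose = 0.62 mg/kg/hr × 124.9545 kg = 77.47182 mg/hr
Rate = 77.47182 mg/hr ÷ 2.296875 mg/mL = 33.72923 mL/hr
Time remaining = 99.46223 mL ÷ 33.72923 mL/hr = 2.948844 hr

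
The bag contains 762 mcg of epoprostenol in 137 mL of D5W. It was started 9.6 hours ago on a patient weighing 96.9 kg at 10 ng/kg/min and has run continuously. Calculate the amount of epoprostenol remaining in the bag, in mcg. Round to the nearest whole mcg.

Dose = 10 ng/kg/min × 96.9 kg = 969 ng/min
969 ng/min × 60 min/hr = 58140 ng/hr
Concentration = 762 mcg ÷ 137 mL = 5.562044 mcg/mL = 5562.044 ng/mL
Rate = 58140 ng/hr ÷ 5562.044 ng/mL = 10.45299 mL/hr
Volume infused = 10.45299 mL/hr × 9.6 hr = 100.3487 mL
Volume remaining = 137 − 100.3487 = 36.65128 mL
Drug remaining = 36.65128 mL × 5562.044 ng/mL = 203856 ng = 203.856 mcg

204 mcg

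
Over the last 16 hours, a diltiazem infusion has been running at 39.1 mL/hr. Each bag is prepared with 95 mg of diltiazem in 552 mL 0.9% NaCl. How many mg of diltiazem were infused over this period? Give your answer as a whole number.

Concentration = 95 mg ÷ 552 mL = 0.1721014 mg/mL
Drug rate = 39.1 mL/hr × 0.1721014 mg/mL = 6.729167 mg/hr
Total = 6.729167 mg/hr × 16 hr = 107.6667 mg

108 mg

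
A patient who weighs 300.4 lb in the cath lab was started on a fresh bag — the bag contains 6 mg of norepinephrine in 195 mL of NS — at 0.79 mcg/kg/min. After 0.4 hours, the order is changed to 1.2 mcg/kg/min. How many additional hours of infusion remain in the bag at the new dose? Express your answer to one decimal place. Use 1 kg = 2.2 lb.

0.3 hours

Initial rate:
Weight = 300.4 lb ÷ 2.2 lb/kg = 136.5455 kg
Dose = 0.79 mcg/kg/min × 136.5455 kg = 107.8709 mcg/min
107.8709 mcg/min × 60 min/hr = 6472.255 mcg/hr
Concentration = 6 mg ÷ 195 mL = 0.03076923 mg/mL = 30.76923 mcg/mL
Rate = 6472.255 mcg/hr ÷ 30.76923 mcg/mL = 210.3483 mL/hr
Volume infused so far = 210.3483 mL/hr × 0.4 hr = 84.13931 mL
Volume remaining = 195 − 84.13931 = 110.8607 mL
New rate:
Dose = 1.2 mcg/kg/min × 136.5455 kg = 163.8545 mcg/min
163.8545 mcg/min × 60 min/hr = 9831.273 mcg/hr
Rate = 9831.273 mcg/hr ÷ 30.76923 mcg/mL = 319.5164 mL/hr
Time remaining = 110.8607 mL ÷ 319.5164 mL/hr = 0.346964 hr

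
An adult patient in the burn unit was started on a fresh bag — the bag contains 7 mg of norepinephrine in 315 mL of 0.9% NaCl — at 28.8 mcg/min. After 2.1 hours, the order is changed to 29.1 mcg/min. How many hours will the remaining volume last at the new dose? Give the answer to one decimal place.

Initial rate:
28.8 mcg/min × 60 min/hr = 1728 mcg/hr
Concentration = 7 mg ÷ 315 mL = 0.02222222 mg/mL = 22.22222 mcg/mL
Rate = 1728 mcg/hr ÷ 22.22222 mcg/mL = 77.76 mL/hr
Volume infused so far = 77.76 mL/hr × 2.1 hr = 163.296 mL
Volume remaining = 315 − 163.296 = 151.704 mL
New rate:
29.1 mcg/min × 60 min/hr = 1746 mcg/hr
Rate = 1746 mcg/hr ÷ 22.22222 mcg/mL = 78.57 mL/hr
Time remaining = 151.704 mL ÷ 78.57 mL/hr = 1.930813 hr

1.9 hours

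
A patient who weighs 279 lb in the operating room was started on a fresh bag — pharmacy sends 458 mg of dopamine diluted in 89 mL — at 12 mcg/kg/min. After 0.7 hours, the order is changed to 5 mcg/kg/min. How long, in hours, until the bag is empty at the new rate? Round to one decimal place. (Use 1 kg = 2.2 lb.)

Initial rate:
Weight = 279 lb ÷ 2.2 lb/kg = 126.8182 kg
Dose = 12 mcg/kg/min × 126.8182 kg = 1521.818 mcg/min
1521.818 mcg/min × 60 min/hr = 91309.09 mcg/hr
Concentration = 458 mg ÷ 89 mL = 5.146067 mg/mL = 5146.067 mcg/mL
Rate = 91309.09 mcg/hr ÷ 5146.067 mcg/mL = 17.74347 mL/hr
Volume infused so far = 17.74347 mL/hr × 0.7 hr = 12.42043 mL
Volume remaining = 89 − 12.42043 = 76.57957 mL
New rate:
Dose = 5 mcg/kg/min × 126.8182 kg = 634.0909 mcg/min
634.0909 mcg/min × 60 min/hr = 38045.45 mcg/hr
Rate = 38045.45 mcg/hr ÷ 5146.067 mcg/mL = 7.393112 mL/hr
Time remaining = 76.57957 mL ÷ 7.393112 mL/hr = 10.35823 hr

10.4 hours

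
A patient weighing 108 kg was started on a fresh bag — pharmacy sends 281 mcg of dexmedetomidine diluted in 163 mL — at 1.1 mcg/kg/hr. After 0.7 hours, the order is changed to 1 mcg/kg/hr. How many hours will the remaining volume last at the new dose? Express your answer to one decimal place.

1.8 hours

Initial rate:
Dose = 1.1 mcg/kg/hr × 108 kg = 118.8 mcg/hr
Concentration = 281 mcg ÷ 163 mL = 1.723926 mcg/mL
Rate = 118.8 mcg/hr ÷ 1.723926 mcg/mL = 68.91246 mL/hr
Volume infused so far = 68.91246 mL/hr × 0.7 hr = 48.23872 mL
Volume remaining = 163 − 48.23872 = 114.7613 mL
New rate:
Dose = 1 mcg/kg/hr × 108 kg = 108 mcg/hr
Rate = 108 mcg/hr ÷ 1.723926 mcg/mL = 62.64769 mL/hr
Time remaining = 114.7613 mL ÷ 62.64769 mL/hr = 1.831852 hr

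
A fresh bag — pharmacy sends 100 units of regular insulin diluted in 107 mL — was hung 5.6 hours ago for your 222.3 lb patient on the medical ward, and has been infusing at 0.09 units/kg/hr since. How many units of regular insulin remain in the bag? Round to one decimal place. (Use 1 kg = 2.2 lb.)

49.1 units

Weight = 222.3 lb ÷ 2.2 lb/kg = 101.0455 kg
Dose = 0.09 units/kg/hr × 101.0455 kg = 9.094091 units/hr
Concentration = 100 units ÷ 107 mL = 0.9345794 units/mL
Rate = 9.094091 units/hr ÷ 0.9345794 units/mL = 9.730677 mL/hr
Volume infused = 9.730677 mL/hr × 5.6 hr = 54.49179 mL
Volume remaining = 107 − 54.49179 = 52.50821 mL
Drug remaining = 52.50821 mL × 0.9345794 units/mL = 49.07309 units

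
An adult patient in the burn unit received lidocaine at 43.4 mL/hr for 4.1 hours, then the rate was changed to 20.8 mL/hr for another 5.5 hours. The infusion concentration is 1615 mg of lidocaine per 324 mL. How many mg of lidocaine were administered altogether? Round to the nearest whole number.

Concentration = 1615 mg ÷ 324 mL = 4.984568 mg/mL
Stage 1: 43.4 mL/hr × 4.1 hr = 177.94 mL → 177.94 mL × 4.984568 mg/mL = 886.954 mg
Stage 2: 20.8 mL/hr × 5.5 hr = 114.4 mL → 114.4 mL × 4.984568 mg/mL = 570.2346 mg
Total = 886.954 + 570.2346 = 1457.189 mg

1457 mg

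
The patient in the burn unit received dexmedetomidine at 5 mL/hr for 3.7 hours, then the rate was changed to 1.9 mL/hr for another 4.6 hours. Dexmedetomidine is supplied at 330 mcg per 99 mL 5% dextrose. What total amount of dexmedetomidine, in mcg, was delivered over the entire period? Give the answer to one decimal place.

Concentration = 330 mcg ÷ 99 mL = 3.333333 mcg/mL
Stage 1: 5 mL/hr × 3.7 hr = 18.5 mL → 18.5 mL × 3.333333 mcg/mL = 61.66667 mcg
Stage 2: 1.9 mL/hr × 4.6 hr = 8.74 mL → 8.74 mL × 3.333333 mcg/mL = 29.13333 mcg
Total = 61.66667 + 29.13333 = 90.8 mcg

90.8 mcg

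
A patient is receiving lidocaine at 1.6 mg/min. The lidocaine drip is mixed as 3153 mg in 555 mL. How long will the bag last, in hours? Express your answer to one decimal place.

1.6 mg/min × 60 min/hr = 96 mg/hr
Concentration = 3153 mg ÷ 555 mL = 5.681081 mg/mL
Rate = 96 mg/hr ÷ 5.681081 mg/mL = 16.89819 mL/hr
Duration = 555 mL ÷ 16.89819 mL/hr = 32.84375 hr

32.8 hours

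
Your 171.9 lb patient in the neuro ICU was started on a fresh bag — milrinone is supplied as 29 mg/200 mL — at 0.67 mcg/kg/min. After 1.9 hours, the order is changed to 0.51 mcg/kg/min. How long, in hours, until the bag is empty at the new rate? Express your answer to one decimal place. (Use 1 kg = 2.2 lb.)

Initial rate:
Weight = 171.9 lb ÷ 2.2 lb/kg = 78.13636 kg
Dose = 0.67 mcg/kg/min × 78.13636 kg = 52.35136 mcg/min
52.35136 mcg/min × 60 min/hr = 3141.082 mcg/hr
Concentration = 29 mg ÷ 200 mL = 0.145 mg/mL = 145 mcg/mL
Rate = 3141.082 mcg/hr ÷ 145 mcg/mL = 21.66263 mL/hr
Volume infused so far = 21.66263 mL/hr × 1.9 hr = 41.159 mL
Volume remaining = 200 − 41.159 = 158.841 mL
New rate:
Dose = 0.51 mcg/kg/min × 78.13636 kg = 39.84955 mcg/min
39.84955 mcg/min × 60 min/hr = 2390.973 mcg/hr
Rate = 2390.973 mcg/hr ÷ 145 mcg/mL = 16.48947 mL/hr
Time remaining = 158.841 mL ÷ 16.48947 mL/hr = 9.632876 hr

9.6 hours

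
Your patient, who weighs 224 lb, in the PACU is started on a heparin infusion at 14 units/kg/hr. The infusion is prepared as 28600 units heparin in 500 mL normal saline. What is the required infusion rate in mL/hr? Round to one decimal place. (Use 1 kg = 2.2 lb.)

24.9 mL/hr

Weight = 224 lb ÷ 2.2 lb/kg = 101.8182 kg
Dose = 14 units/kg/hr × 101.8182 kg = 1425.455 units/hr
Concentration = 28600 units ÷ 500 mL = 57.2 units/mL
Rate = 1425.455 units/hr ÷ 57.2 units/mL = 24.92053 mL/hr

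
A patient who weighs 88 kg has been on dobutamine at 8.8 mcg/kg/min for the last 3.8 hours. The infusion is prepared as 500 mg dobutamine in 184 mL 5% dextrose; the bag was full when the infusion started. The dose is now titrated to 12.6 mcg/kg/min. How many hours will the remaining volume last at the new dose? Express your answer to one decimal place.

Initial rate:
Dose = 8.8 mcg/kg/min × 88 kg = 774.4 mcg/min
774.4 mcg/min × 60 min/hr = 46464 mcg/hr
Concentration = 500 mg ÷ 184 mL = 2.717391 mg/mL = 2717.391 mcg/mL
Rate = 46464 mcg/hr ÷ 2717.391 mcg/mL = 17.09875 mL/hr
Volume infused so far = 17.09875 mL/hr × 3.8 hr = 64.97526 mL
Volume remaining = 184 − 64.97526 = 119.0247 mL
New rate:
Dose = 12.6 mcg/kg/min × 88 kg = 1108.8 mcg/min
1108.8 mcg/min × 60 min/hr = 66528 mcg/hr
Rate = 66528 mcg/hr ÷ 2717.391 mcg/mL = 24.4823 mL/hr
Time remaining = 119.0247 mL ÷ 24.4823 mL/hr = 4.861664 hr

4.9 hours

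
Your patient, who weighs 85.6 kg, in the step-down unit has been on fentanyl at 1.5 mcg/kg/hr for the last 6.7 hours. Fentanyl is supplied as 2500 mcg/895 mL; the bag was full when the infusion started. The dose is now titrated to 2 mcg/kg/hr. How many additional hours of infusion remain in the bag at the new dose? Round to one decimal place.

9.6 hours

Initial rate:
Dose = 1.5 mcg/kg/hr × 85.6 kg = 128.4 mcg/hr
Concentration = 2500 mcg ÷ 895 mL = 2.793296 mcg/mL
Rate = 128.4 mcg/hr ÷ 2.793296 mcg/mL = 45.9672 mL/hr
Volume infused so far = 45.9672 mL/hr × 6.7 hr = 307.9802 mL
Volume remaining = 895 − 307.9802 = 587.0198 mL
New rate:
Dose = 2 mcg/kg/hr × 85.6 kg = 171.2 mcg/hr
Rate = 171.2 mcg/hr ÷ 2.793296 mcg/mL = 61.2896 mL/hr
Time remaining = 587.0198 mL ÷ 61.2896 mL/hr = 9.577804 hr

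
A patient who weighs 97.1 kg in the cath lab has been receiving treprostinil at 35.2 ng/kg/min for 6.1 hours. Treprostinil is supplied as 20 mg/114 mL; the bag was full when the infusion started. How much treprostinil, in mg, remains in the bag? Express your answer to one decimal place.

Dose = 35.2 ng/kg/min × 97.1 kg = 3417.92 ng/min
3417.92 ng/min × 60 min/hr = 205075.2 ng/hr
Concentration = 20 mg ÷ 114 mL = 0.1754386 mg/mL = 175438.6 ng/mL
Rate = 205075.2 ng/hr ÷ 175438.6 ng/mL = 1.168929 mL/hr
Volume infused = 1.168929 mL/hr × 6.1 hr = 7.130465 mL
Volume remaining = 114 − 7.130465 = 106.8695 mL
Drug remaining = 106.8695 mL × 175438.6 ng/mL = 18749041 ng = 18.74904 mg

18.7 mg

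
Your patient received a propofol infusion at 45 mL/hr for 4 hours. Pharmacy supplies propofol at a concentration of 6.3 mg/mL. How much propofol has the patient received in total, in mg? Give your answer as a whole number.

1134 mg

Concentration = 6.3 mg/mL = 6300 mcg/mL
Drug rate = 45 mL/hr × 6300 mcg/mL = 283500 mcg/hr
Total = 283500 mcg/hr × 4 hr = 1134000 mcg = 1134 mg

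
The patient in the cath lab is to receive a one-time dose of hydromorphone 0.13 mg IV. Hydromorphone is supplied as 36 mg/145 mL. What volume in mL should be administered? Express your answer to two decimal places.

Concentration = 36 mg ÷ 145 mL = 0.2482759 mg/mL
Volume = 0.13 mg ÷ 0.2482759 mg/mL = 0.5236111 mL

0.52 mL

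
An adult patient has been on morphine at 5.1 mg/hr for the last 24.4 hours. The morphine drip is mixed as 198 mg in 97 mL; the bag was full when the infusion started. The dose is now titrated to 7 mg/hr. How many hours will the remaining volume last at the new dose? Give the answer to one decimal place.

10.5 hours

Initial rate:
Concentration = 198 mg ÷ 97 mL = 2.041237 mg/mL
Rate = 5.1 mg/hr ÷ 2.041237 mg/mL = 2.498485 mL/hr
Volume infused so far = 2.498485 mL/hr × 24.4 hr = 60.96303 mL
Volume remaining = 97 − 60.96303 = 36.03697 mL
New rate:
Rate = 7 mg/hr ÷ 2.041237 mg/mL = 3.429293 mL/hr
Time remaining = 36.03697 mL ÷ 3.429293 mL/hr = 10.50857 hr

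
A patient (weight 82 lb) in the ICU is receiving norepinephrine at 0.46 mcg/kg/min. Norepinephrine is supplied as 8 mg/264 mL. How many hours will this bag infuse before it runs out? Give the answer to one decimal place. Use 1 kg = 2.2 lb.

7.8 hours

Weight = 82 lb ÷ 2.2 lb/kg = 37.27273 kg
Dose = 0.46 mcg/kg/min × 37.27273 kg = 17.14545 mcg/min
17.14545 mcg/min × 60 min/hr = 1028.727 mcg/hr
Concentration = 8 mg ÷ 264 mL = 0.03030303 mg/mL = 30.30303 mcg/mL
Rate = 1028.727 mcg/hr ÷ 30.30303 mcg/mL = 33.948 mL/hr
Duration = 264 mL ÷ 33.948 mL/hr = 7.7766 hr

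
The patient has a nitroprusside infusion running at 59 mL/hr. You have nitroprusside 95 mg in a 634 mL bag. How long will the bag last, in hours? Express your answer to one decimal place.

10.7 hours

Duration = 634 mL ÷ 59 mL/hr = 10.74576 hr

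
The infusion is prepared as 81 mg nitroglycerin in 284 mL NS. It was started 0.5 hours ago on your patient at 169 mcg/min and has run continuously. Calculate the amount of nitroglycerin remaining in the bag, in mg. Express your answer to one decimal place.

169 mcg/min × 60 min/hr = 10140 mcg/hr
Concentration = 81 mg ÷ 284 mL = 0.2852113 mg/mL = 285.2113 mcg/mL
Rate = 10140 mcg/hr ÷ 285.2113 mcg/mL = 35.55259 mL/hr
Volume infused = 35.55259 mL/hr × 0.5 hr = 17.7763 mL
Volume remaining = 284 − 17.7763 = 266.2237 mL
Drug remaining = 266.2237 mL × 285.2113 mcg/mL = 75930 mcg = 75.93 mg

75.9 mg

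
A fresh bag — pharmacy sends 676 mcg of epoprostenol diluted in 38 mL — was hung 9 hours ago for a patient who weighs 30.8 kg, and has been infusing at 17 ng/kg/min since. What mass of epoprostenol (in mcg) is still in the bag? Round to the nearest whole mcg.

Dose = 17 ng/kg/min × 30.8 kg = 523.6 ng/min
523.6 ng/min × 60 min/hr = 31416 ng/hr
Concentration = 676 mcg ÷ 38 mL = 17.78947 mcg/mL = 17789.47 ng/mL
Rate = 31416 ng/hr ÷ 17789.47 ng/mL = 1.765988 mL/hr
Volume infused = 1.765988 mL/hr × 9 hr = 15.89389 mL
Volume remaining = 38 − 15.89389 = 22.10611 mL
Drug remaining = 22.10611 mL × 17789.47 ng/mL = 393256 ng = 393.256 mcg

393 mcg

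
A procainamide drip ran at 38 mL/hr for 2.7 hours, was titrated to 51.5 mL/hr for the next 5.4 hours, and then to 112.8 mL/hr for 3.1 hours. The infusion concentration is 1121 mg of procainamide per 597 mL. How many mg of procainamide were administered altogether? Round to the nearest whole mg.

Concentration = 1121 mg ÷ 597 mL = 1.877722 mg/mL
Stage 1: 38 mL/hr × 2.7 hr = 102.6 mL → 102.6 mL × 1.877722 mg/mL = 192.6543 mg
Stage 2: 51.5 mL/hr × 5.4 hr = 278.1 mL → 278.1 mL × 1.877722 mg/mL = 522.1945 mg
Stage 3: 112.8 mL/hr × 3.1 hr = 349.68 mL → 349.68 mL × 1.877722 mg/mL = 656.6018 mg
Total = 192.6543 + 522.1945 + 656.6018 = 1371.451 mg

1371 mg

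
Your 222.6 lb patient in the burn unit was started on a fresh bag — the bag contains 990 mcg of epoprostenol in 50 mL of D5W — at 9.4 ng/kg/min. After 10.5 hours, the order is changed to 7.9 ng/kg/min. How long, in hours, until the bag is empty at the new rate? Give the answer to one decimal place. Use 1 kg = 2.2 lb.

Initial rate:
Weight = 222.6 lb ÷ 2.2 lb/kg = 101.1818 kg
Dose = 9.4 ng/kg/min × 101.1818 kg = 951.1091 ng/min
951.1091 ng/min × 60 min/hr = 57066.55 ng/hr
Concentration = 990 mcg ÷ 50 mL = 19.8 mcg/mL = 19800 ng/mL
Rate = 57066.55 ng/hr ÷ 19800 ng/mL = 2.882149 mL/hr
Volume infused so far = 2.882149 mL/hr × 10.5 hr = 30.26256 mL
Volume remaining = 50 − 30.26256 = 19.73744 mL
New rate:
Dose = 7.9 ng/kg/min × 101.1818 kg = 799.3364 ng/min
799.3364 ng/min × 60 min/hr = 47960.18 ng/hr
Rate = 47960.18 ng/hr ÷ 19800 ng/mL = 2.422231 mL/hr
Time remaining = 19.73744 mL ÷ 2.422231 mL/hr = 8.148453 hr

8.1 hours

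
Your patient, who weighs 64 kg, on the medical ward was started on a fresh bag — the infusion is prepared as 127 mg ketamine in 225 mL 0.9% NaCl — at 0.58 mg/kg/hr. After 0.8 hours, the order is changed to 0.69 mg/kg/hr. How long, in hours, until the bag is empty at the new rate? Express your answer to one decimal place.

Initial rate:
Dose = 0.58 mg/kg/hr × 64 kg = 37.12 mg/hr
Concentration = 127 mg ÷ 225 mL = 0.5644444 mg/mL
Rate = 37.12 mg/hr ÷ 0.5644444 mg/mL = 65.76378 mL/hr
Volume infused so far = 65.76378 mL/hr × 0.8 hr = 52.61102 mL
Volume remaining = 225 − 52.61102 = 172.389 mL
New rate:
Dose = 0.69 mg/kg/hr × 64 kg = 44.16 mg/hr
Rate = 44.16 mg/hr ÷ 0.5644444 mg/mL = 78.23622 mL/hr
Time remaining = 172.389 mL ÷ 78.23622 mL/hr = 2.203442 hr

2.2 hours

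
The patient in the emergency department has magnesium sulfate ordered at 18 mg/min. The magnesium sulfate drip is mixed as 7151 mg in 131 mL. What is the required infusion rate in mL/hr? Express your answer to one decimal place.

19.8 mL/hr

18 mg/min × 60 min/hr = 1080 mg/hr
Concentration = 7151 mg ÷ 131 mL = 54.58779 mg/mL
Rate = 1080 mg/hr ÷ 54.58779 mg/mL = 19.78465 mL/hr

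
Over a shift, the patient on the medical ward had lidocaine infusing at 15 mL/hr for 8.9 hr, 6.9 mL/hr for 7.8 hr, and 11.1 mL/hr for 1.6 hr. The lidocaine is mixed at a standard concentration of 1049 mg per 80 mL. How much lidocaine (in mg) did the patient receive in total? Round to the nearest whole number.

Concentration = 1049 mg ÷ 80 mL = 13.1125 mg/mL
Stage 1: 15 mL/hr × 8.9 hr = 133.5 mL → 133.5 mL × 13.1125 mg/mL = 1750.519 mg
Stage 2: 6.9 mL/hr × 7.8 hr = 53.82 mL → 53.82 mL × 13.1125 mg/mL = 705.7148 mg
Stage 3: 11.1 mL/hr × 1.6 hr = 17.76 mL → 17.76 mL × 13.1125 mg/mL = 232.878 mg
Total = 1750.519 + 705.7148 + 232.878 = 2689.112 mg

2689 mg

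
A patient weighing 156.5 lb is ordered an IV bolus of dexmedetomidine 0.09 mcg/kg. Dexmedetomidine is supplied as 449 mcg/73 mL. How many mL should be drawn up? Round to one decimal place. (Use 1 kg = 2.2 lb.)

Weight = 156.5 lb ÷ 2.2 lb/kg = 71.13636 kg
Dose = 0.09 mcg/kg × 71.13636 kg = 6.402273 mcg
Concentration = 449 mcg ÷ 73 mL = 6.150685 mcg/mL
Volume = 6.402273 mcg ÷ 6.150685 mcg/mL = 1.040904 mL

1.0 mL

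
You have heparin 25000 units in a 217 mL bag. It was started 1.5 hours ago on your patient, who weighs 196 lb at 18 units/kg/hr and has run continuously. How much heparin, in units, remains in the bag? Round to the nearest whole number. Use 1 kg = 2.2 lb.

Weight = 196 lb ÷ 2.2 lb/kg = 89.09091 kg
Dose = 18 units/kg/hr × 89.09091 kg = 1603.636 units/hr
Concentration = 25000 units ÷ 217 mL = 115.2074 units/mL
Rate = 1603.636 units/hr ÷ 115.2074 units/mL = 13.91956 mL/hr
Volume infused = 13.91956 mL/hr × 1.5 hr = 20.87935 mL
Volume remaining = 217 − 20.87935 = 196.1207 mL
Drug remaining = 196.1207 mL × 115.2074 units/mL = 22594.55 units

22595 units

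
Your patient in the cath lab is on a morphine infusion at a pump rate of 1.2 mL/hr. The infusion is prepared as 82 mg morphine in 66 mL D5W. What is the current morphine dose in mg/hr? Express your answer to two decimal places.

Concentration = 82 mg ÷ 66 mL = 1.242424 mg/mL
Drug rate = 1.2 mL/hr × 1.242424 mg/mL = 1.490909 mg/hr

1.49 mg/hr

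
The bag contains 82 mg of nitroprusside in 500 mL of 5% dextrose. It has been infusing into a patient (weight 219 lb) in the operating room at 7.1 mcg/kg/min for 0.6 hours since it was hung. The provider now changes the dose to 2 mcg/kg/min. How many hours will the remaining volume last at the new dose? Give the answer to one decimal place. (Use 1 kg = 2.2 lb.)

Initial rate:
Weight = 219 lb ÷ 2.2 lb/kg = 99.54545 kg
Dose = 7.1 mcg/kg/min × 99.54545 kg = 706.7727 mcg/min
706.7727 mcg/min × 60 min/hr = 42406.36 mcg/hr
Concentration = 82 mg ÷ 500 mL = 0.164 mg/mL = 164 mcg/mL
Rate = 42406.36 mcg/hr ÷ 164 mcg/mL = 258.5754 mL/hr
Volume infused so far = 258.5754 mL/hr × 0.6 hr = 155.1452 mL
Volume remaining = 500 − 155.1452 = 344.8548 mL
New rate:
Dose = 2 mcg/kg/min × 99.54545 kg = 199.0909 mcg/min
199.0909 mcg/min × 60 min/hr = 11945.45 mcg/hr
Rate = 11945.45 mcg/hr ÷ 164 mcg/mL = 72.83814 mL/hr
Time remaining = 344.8548 mL ÷ 72.83814 mL/hr = 4.734536 hr

4.7 hours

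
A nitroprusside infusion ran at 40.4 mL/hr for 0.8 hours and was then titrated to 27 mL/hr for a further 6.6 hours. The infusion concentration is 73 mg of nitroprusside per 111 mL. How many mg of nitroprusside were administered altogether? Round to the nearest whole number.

Concentration = 73 mg ÷ 111 mL = 0.6576577 mg/mL
Stage 1: 40.4 mL/hr × 0.8 hr = 32.32 mL → 32.32 mL × 0.6576577 mg/mL = 21.2555 mg
Stage 2: 27 mL/hr × 6.6 hr = 178.2 mL → 178.2 mL × 0.6576577 mg/mL = 117.1946 mg
Total = 21.2555 + 117.1946 = 138.4501 mg

138 mg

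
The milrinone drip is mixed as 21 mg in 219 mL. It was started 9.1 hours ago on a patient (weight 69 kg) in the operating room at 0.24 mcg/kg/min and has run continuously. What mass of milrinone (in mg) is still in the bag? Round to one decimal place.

12.0 mg

Dose = 0.24 mcg/kg/min × 69 kg = 16.56 mcg/min
16.56 mcg/min × 60 min/hr = 993.6 mcg/hr
Concentration = 21 mg ÷ 219 mL = 0.09589041 mg/mL = 95.89041 mcg/mL
Rate = 993.6 mcg/hr ÷ 95.89041 mcg/mL = 10.36183 mL/hr
Volume infused = 10.36183 mL/hr × 9.1 hr = 94.29264 mL
Volume remaining = 219 − 94.29264 = 124.7074 mL
Drug remaining = 124.7074 mL × 95.89041 mcg/mL = 11958.24 mcg = 11.95824 mg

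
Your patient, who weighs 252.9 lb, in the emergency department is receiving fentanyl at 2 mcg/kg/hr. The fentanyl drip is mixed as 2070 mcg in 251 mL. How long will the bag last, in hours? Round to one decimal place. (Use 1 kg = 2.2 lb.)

Weight = 252.9 lb ÷ 2.2 lb/kg = 114.9545 kg
Dose = 2 mcg/kg/hr × 114.9545 kg = 229.9091 mcg/hr
Concentration = 2070 mcg ÷ 251 mL = 8.247012 mcg/mL
Rate = 229.9091 mcg/hr ÷ 8.247012 mcg/mL = 27.87787 mL/hr
Duration = 251 mL ÷ 27.87787 mL/hr = 9.003559 hr

9.0 hours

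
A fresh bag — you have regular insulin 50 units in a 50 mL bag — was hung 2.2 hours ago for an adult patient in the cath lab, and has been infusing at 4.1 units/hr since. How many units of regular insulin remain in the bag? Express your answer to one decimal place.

Concentration = 50 units ÷ 50 mL = 1 units/mL
Rate = 4.1 units/hr ÷ 1 units/mL = 4.1 mL/hr
Volume infused = 4.1 mL/hr × 2.2 hr = 9.02 mL
Volume remaining = 50 − 9.02 = 40.98 mL
Drug remaining = 40.98 mL × 1 units/mL = 40.98 units

41.0 units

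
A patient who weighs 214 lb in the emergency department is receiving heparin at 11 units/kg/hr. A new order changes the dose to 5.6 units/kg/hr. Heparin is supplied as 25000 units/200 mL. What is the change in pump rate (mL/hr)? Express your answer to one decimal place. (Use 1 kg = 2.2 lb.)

At the current dose:
Weight = 214 lb ÷ 2.2 lb/kg = 97.27273 kg
Dose = 11 units/kg/hr × 97.27273 kg = 1070 units/hr
Concentration = 25000 units ÷ 200 mL = 125 units/mL
Rate = 1070 units/hr ÷ 125 units/mL = 8.56 mL/hr
At the new dose:
Dose = 5.6 units/kg/hr × 97.27273 kg = 544.7273 units/hr
Rate = 544.7273 units/hr ÷ 125 units/mL = 4.357818 mL/hr
Change = 4.357818 − 8.56 = -4.202182 mL/hr → 4.202182 mL/hr decrease

4.2 mL/hr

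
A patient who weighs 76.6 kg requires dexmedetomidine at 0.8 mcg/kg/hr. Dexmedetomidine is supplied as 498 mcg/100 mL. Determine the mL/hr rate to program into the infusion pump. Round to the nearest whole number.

12 mL/hr

Dose = 0.8 mcg/kg/hr × 76.6 kg = 61.28 mcg/hr
Concentration = 498 mcg ÷ 100 mL = 4.98 mcg/mL
Rate = 61.28 mcg/hr ÷ 4.98 mcg/mL = 12.30522 mL/hr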